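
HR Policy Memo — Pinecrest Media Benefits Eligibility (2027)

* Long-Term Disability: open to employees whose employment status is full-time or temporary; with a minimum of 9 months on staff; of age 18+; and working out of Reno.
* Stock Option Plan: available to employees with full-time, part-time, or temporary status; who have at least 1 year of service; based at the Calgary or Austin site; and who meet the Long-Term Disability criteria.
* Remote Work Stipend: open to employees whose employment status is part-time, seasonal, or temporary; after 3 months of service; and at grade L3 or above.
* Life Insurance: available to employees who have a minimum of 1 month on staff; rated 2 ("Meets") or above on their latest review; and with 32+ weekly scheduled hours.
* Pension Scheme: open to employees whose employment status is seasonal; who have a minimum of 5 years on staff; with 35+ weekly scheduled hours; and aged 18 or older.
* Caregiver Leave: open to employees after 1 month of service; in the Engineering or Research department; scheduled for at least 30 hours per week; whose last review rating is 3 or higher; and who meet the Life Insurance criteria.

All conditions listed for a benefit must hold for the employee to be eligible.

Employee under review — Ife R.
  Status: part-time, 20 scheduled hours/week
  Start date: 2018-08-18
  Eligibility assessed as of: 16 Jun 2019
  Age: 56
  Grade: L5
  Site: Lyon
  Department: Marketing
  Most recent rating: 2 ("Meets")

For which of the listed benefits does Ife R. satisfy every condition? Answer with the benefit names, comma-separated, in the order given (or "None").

Remote Work Stipend

Service from 2018-08-18 to 16 Jun 2019: 302 days.
Long-Term Disability — status part-time ✗ (requires full-time or temporary) → not eligible.
Stock Option Plan — status part-time ✓; service 302 days < 1 year (≈365 days) ✗ → not eligible.
Remote Work Stipend — status part-time ✓; service 302 days ≥ 3 months (≈90 days) ✓; grade L5 ≥ L3 ✓ → eligible.
Life Insurance — service 302 days ≥ 1 month (≈30 days) ✓; rating 2 ≥ 2 ✓; 20 hrs/wk < 32 ✗ → not eligible.
Pension Scheme — status part-time ✗ (requires seasonal) → not eligible.
Caregiver Leave — service 302 days ≥ 1 month (≈30 days) ✓; dept Marketing ✗ → not eligible.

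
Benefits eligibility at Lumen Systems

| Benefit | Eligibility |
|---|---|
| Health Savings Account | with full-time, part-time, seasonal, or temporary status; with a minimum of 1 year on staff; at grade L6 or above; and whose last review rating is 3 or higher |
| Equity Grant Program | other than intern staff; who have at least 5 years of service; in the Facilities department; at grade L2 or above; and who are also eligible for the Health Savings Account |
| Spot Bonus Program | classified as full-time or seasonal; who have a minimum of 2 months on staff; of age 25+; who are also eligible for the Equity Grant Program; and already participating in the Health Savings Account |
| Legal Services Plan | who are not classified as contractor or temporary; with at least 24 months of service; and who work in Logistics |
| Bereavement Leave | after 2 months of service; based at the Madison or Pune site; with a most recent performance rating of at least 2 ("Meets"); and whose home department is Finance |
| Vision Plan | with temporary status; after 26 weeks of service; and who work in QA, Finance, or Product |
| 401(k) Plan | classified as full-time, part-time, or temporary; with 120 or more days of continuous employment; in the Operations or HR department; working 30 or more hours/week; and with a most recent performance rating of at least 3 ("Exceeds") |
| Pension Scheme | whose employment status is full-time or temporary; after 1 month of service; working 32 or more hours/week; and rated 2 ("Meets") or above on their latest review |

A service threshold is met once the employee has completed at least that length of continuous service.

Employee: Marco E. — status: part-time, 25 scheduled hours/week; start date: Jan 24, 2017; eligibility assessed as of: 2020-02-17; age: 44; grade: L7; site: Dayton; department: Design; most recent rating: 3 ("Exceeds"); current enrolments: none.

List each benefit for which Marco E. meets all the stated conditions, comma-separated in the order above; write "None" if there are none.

Health Savings Account

Service from Jan 24, 2017 to 2020-02-17: 1119 days.
Health Savings Account — status part-time ✓; service 1119 days ≥ 1 year (≈365 days) ✓; grade L7 ≥ L6 ✓; rating 3 ≥ 3 ✓ → eligible.
Equity Grant Program — status part-time ✓ (not excluded); service 1119 days < 5 years (≈1825 days) ✗ → not eligible.
Spot Bonus Program — status part-time ✗ (requires full-time or seasonal) → not eligible.
Legal Services Plan — status part-time ✓ (not excluded); service 1119 days ≥ 24 months (≈720 days) ✓; dept Design ✗ → not eligible.
Bereavement Leave — service 1119 days ≥ 2 months (≈60 days) ✓; site Dayton ✗ (not Madison or Pune) → not eligible.
Vision Plan — status part-time ✗ (requires temporary) → not eligible.
401(k) Plan — status part-time ✓; service 1119 days ≥ 120 days ✓; dept Design ✗ → not eligible.
Pension Scheme — status part-time ✗ (requires full-time or temporary) → not eligible.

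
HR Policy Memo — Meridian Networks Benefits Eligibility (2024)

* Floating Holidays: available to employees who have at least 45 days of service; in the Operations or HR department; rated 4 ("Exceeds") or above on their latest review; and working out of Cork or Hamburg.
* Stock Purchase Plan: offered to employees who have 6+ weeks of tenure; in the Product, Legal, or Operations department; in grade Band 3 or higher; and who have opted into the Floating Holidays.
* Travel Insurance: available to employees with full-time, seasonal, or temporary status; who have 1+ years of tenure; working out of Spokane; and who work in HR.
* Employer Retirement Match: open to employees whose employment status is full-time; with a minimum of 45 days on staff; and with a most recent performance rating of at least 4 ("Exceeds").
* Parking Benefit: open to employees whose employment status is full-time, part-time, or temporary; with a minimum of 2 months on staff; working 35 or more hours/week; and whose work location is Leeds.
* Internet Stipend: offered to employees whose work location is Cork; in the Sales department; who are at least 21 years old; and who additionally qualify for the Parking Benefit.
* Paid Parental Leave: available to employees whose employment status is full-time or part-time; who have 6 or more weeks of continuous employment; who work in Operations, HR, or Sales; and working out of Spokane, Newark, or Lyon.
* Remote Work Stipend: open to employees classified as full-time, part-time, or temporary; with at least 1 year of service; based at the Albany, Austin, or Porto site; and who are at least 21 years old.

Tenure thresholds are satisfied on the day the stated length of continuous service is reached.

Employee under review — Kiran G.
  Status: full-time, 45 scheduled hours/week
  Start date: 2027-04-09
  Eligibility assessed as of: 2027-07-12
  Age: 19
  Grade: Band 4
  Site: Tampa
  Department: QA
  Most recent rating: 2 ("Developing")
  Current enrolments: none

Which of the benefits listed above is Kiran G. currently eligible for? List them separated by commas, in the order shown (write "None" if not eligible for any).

None

Service from 2027-04-09 to 2027-07-12: 94 days.
Floating Holidays — service 94 days ≥ 45 days ✓; dept QA ✗ → not eligible.
Stock Purchase Plan — service 94 days ≥ 6 weeks (≈42 days) ✓; dept QA ✗ → not eligible.
Travel Insurance — status full-time ✓; service 94 days < 1 year (≈365 days) ✗ → not eligible.
Employer Retirement Match — status full-time ✓; service 94 days ≥ 45 days ✓; rating 2 < 4 ✗ → not eligible.
Parking Benefit — status full-time ✓; service 94 days ≥ 2 months (≈60 days) ✓; 45 hrs/wk ≥ 35 ✓; site Tampa ✗ (not Leeds) → not eligible.
Internet Stipend — site Tampa ✗ (not Cork) → not eligible.
Paid Parental Leave — status full-time ✓; service 94 days ≥ 6 weeks (≈42 days) ✓; dept QA ✗ → not eligible.
Remote Work Stipend — status full-time ✓; service 94 days < 1 year (≈365 days) ✗ → not eligible.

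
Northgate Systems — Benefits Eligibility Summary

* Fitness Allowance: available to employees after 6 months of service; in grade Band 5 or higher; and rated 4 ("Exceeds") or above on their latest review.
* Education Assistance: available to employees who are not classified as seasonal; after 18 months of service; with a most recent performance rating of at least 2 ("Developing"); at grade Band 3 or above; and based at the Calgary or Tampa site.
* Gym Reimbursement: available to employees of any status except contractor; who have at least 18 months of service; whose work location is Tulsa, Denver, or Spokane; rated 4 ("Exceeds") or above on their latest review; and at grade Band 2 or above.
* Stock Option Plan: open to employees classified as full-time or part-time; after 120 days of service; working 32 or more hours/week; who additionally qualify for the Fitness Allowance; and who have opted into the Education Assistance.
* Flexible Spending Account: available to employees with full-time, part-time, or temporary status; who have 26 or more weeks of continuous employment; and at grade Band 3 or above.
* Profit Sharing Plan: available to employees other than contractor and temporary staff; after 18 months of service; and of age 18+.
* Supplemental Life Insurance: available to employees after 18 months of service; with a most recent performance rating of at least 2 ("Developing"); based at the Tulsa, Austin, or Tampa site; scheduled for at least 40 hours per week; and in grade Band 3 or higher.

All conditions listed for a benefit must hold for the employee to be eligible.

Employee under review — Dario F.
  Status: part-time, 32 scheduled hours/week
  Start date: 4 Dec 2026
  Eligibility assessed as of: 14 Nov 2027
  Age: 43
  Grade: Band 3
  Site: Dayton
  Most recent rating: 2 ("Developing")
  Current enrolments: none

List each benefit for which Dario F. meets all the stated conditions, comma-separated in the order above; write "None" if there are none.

Flexible Spending Account

Service from 4 Dec 2026 to 14 Nov 2027: 345 days.
Fitness Allowance — service 345 days ≥ 6 months (≈180 days) ✓; grade Band 3 < Band 5 ✗ → not eligible.
Education Assistance — status part-time ✓ (not excluded); service 345 days < 18 months (≈540 days) ✗ → not eligible.
Gym Reimbursement — status part-time ✓ (not excluded); service 345 days < 18 months (≈540 days) ✗ → not eligible.
Stock Option Plan — status part-time ✓; service 345 days ≥ 120 days ✓; 32 hrs/wk ≥ 32 ✓; not eligible for Fitness Allowance ✗ → not eligible.
Flexible Spending Account — status part-time ✓; service 345 days ≥ 26 weeks (≈182 days) ✓; grade Band 3 ≥ Band 3 ✓ → eligible.
Profit Sharing Plan — status part-time ✓ (not excluded); service 345 days < 18 months (≈540 days) ✗ → not eligible.
Supplemental Life Insurance — service 345 days < 18 months (≈540 days) ✗ → not eligible.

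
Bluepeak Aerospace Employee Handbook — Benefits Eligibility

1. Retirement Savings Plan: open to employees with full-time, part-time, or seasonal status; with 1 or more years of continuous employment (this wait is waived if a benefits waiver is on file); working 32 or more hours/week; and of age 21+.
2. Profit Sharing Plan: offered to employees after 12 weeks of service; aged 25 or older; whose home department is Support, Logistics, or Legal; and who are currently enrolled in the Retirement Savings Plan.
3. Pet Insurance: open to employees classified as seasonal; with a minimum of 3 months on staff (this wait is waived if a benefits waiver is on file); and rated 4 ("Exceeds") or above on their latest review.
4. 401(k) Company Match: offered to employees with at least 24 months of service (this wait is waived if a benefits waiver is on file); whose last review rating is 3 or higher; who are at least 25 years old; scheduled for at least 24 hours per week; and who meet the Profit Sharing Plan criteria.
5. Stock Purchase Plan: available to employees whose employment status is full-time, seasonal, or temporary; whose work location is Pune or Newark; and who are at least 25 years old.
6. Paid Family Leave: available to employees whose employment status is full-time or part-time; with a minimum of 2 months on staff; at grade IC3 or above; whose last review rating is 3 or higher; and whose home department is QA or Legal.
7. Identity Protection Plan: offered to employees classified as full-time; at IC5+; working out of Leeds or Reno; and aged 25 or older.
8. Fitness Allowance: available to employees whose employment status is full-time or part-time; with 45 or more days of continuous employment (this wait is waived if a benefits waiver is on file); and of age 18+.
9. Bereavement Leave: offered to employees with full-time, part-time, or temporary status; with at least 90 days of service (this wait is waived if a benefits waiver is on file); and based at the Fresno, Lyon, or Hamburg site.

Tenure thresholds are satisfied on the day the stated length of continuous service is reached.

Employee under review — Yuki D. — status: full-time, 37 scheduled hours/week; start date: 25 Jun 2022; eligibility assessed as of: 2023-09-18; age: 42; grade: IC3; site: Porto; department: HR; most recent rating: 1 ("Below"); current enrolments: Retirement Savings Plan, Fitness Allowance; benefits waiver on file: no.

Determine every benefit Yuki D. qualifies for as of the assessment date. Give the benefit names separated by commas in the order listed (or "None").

Retirement Savings Plan, Fitness Allowance

Service from 25 Jun 2022 to 2023-09-18: 450 days.
Retirement Savings Plan — status full-time ✓; no waiver, service 450 days ≥ 1 year (≈365 days) ✓; 37 hrs/wk ≥ 32 ✓; age 42 ≥ 21 ✓ → eligible.
Profit Sharing Plan — service 450 days ≥ 12 weeks (≈84 days) ✓; age 42 ≥ 25 ✓; dept HR ✗ → not eligible.
Pet Insurance — status full-time ✗ (requires seasonal) → not eligible.
401(k) Company Match — no waiver, service 450 days < 24 months (≈720 days) ✗ → not eligible.
Stock Purchase Plan — status full-time ✓; site Porto ✗ (not Pune or Newark) → not eligible.
Paid Family Leave — status full-time ✓; service 450 days ≥ 2 months (≈60 days) ✓; grade IC3 ≥ IC3 ✓; rating 1 < 3 ✗ → not eligible.
Identity Protection Plan — status full-time ✓; grade IC3 < IC5 ✗ → not eligible.
Fitness Allowance — status full-time ✓; no waiver, service 450 days ≥ 45 days ✓; age 42 ≥ 18 ✓ → eligible.
Bereavement Leave — status full-time ✓; no waiver, service 450 days ≥ 90 days ✓; site Porto ✗ (not Fresno, Lyon, or Hamburg) → not eligible.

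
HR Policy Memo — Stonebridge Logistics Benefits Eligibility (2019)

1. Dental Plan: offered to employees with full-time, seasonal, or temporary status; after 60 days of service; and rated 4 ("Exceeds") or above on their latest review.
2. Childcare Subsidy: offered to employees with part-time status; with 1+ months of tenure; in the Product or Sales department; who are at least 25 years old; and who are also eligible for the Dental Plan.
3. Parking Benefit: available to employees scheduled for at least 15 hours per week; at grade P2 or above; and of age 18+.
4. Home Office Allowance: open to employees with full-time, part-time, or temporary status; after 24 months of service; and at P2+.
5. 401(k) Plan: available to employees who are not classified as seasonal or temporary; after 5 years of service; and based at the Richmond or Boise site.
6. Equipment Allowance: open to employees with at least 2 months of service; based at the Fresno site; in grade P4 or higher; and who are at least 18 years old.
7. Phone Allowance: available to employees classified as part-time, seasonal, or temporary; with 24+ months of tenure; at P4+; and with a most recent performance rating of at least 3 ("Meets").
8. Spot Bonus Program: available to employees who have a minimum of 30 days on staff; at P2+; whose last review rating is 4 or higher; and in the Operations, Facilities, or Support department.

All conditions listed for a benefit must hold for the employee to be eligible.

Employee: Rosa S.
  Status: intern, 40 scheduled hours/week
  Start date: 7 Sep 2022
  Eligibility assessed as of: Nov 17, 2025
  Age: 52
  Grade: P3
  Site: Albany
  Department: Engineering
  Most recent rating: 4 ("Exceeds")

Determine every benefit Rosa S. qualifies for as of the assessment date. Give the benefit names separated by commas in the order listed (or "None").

Service from 7 Sep 2022 to Nov 17, 2025: 1167 days.
Dental Plan — status intern ✗ (requires full-time, seasonal, or temporary) → not eligible.
Childcare Subsidy — status intern ✗ (requires part-time) → not eligible.
Parking Benefit — 40 hrs/wk ≥ 15 ✓; grade P3 ≥ P2 ✓; age 52 ≥ 18 ✓ → eligible.
Home Office Allowance — status intern ✗ (requires full-time, part-time, or temporary) → not eligible.
401(k) Plan — status intern ✓ (not excluded); service 1167 days < 5 years (≈1825 days) ✗ → not eligible.
Equipment Allowance — service 1167 days ≥ 2 months (≈60 days) ✓; site Albany ✗ (not Fresno) → not eligible.
Phone Allowance — status intern ✗ (requires part-time, seasonal, or temporary) → not eligible.
Spot Bonus Program — service 1167 days ≥ 30 days ✓; grade P3 ≥ P2 ✓; rating 4 ≥ 4 ✓; dept Engineering ✗ → not eligible.

Parking Benefit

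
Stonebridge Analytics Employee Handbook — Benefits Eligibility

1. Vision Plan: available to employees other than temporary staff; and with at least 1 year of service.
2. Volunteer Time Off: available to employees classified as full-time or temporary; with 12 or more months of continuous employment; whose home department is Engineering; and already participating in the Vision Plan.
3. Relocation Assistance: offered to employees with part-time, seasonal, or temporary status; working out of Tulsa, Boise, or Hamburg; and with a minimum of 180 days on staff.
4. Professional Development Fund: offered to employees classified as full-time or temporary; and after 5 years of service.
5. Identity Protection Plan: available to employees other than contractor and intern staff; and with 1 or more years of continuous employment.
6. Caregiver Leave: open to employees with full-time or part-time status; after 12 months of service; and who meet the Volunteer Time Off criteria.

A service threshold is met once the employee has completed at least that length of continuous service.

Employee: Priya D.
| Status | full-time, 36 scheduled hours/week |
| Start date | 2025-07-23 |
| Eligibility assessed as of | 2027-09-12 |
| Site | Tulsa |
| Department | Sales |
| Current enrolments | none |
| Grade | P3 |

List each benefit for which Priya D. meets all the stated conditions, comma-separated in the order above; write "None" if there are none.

Service from 2025-07-23 to 2027-09-12: 781 days.
Vision Plan — status full-time ✓ (not excluded); service 781 days ≥ 1 year (≈365 days) ✓ → eligible.
Volunteer Time Off — status full-time ✓; service 781 days ≥ 12 months (≈360 days) ✓; dept Sales ✗ → not eligible.
Relocation Assistance — status full-time ✗ (requires part-time, seasonal, or temporary) → not eligible.
Professional Development Fund — status full-time ✓; service 781 days < 5 years (≈1825 days) ✗ → not eligible.
Identity Protection Plan — status full-time ✓ (not excluded); service 781 days ≥ 1 year (≈365 days) ✓ → eligible.
Caregiver Leave — status full-time ✓; service 781 days ≥ 12 months (≈360 days) ✓; not eligible for Volunteer Time Off ✗ → not eligible.

Vision Plan, Identity Protection Plan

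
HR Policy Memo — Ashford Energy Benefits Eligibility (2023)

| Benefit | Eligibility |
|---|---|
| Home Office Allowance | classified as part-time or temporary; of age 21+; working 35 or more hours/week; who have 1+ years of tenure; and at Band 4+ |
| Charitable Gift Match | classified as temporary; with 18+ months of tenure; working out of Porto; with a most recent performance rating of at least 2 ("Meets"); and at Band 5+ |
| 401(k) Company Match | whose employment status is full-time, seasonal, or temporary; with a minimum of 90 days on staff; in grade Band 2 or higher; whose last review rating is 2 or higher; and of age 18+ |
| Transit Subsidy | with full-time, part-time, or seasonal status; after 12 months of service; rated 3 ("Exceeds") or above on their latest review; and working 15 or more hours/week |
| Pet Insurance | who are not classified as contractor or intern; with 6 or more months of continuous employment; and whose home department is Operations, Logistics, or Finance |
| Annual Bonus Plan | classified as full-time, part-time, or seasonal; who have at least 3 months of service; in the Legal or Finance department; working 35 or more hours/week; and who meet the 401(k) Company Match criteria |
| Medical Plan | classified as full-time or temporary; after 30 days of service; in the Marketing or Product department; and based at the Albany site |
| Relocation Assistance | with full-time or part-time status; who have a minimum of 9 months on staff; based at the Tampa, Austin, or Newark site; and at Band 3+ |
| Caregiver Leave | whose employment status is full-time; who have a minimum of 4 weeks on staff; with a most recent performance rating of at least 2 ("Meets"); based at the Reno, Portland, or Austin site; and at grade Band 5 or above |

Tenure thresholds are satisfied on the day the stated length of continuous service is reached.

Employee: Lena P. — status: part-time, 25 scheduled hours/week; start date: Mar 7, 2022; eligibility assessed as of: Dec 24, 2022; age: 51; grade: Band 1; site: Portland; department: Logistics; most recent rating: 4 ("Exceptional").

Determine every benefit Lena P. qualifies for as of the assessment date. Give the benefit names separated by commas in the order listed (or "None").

Pet Insurance

Service from Mar 7, 2022 to Dec 24, 2022: 292 days.
Home Office Allowance — status part-time ✓; age 51 ≥ 21 ✓; 25 hrs/wk < 35 ✗ → not eligible.
Charitable Gift Match — status part-time ✗ (requires temporary) → not eligible.
401(k) Company Match — status part-time ✗ (requires full-time, seasonal, or temporary) → not eligible.
Transit Subsidy — status part-time ✓; service 292 days < 12 months (≈360 days) ✗ → not eligible.
Pet Insurance — status part-time ✓ (not excluded); service 292 days ≥ 6 months (≈180 days) ✓; dept Logistics ✓ → eligible.
Annual Bonus Plan — status part-time ✓; service 292 days ≥ 3 months (≈90 days) ✓; dept Logistics ✗ → not eligible.
Medical Plan — status part-time ✗ (requires full-time or temporary) → not eligible.
Relocation Assistance — status part-time ✓; service 292 days ≥ 9 months (≈270 days) ✓; site Portland ✗ (not Tampa, Austin, or Newark) → not eligible.
Caregiver Leave — status part-time ✗ (requires full-time) → not eligible.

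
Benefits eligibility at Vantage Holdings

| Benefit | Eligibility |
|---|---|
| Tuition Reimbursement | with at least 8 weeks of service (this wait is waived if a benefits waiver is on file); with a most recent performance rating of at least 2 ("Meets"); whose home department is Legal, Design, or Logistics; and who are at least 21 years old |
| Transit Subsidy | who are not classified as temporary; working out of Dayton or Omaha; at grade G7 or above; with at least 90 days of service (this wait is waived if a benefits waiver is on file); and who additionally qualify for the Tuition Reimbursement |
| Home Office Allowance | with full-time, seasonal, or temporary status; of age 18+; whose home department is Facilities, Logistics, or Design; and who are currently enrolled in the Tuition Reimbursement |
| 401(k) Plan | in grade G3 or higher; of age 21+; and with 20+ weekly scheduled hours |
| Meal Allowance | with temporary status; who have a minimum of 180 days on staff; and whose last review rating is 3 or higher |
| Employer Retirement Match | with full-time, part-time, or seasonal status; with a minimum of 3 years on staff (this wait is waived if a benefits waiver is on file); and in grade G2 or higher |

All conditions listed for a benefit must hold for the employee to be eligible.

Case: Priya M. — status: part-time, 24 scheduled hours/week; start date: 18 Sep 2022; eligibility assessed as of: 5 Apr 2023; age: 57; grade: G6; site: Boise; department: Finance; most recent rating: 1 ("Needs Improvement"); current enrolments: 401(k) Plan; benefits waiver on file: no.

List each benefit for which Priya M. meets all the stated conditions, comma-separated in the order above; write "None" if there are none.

Service from 18 Sep 2022 to 5 Apr 2023: 199 days.
Tuition Reimbursement — no waiver, service 199 days ≥ 8 weeks (≈56 days) ✓; rating 1 < 2 ✗ → not eligible.
Transit Subsidy — status part-time ✓ (not excluded); site Boise ✗ (not Dayton or Omaha) → not eligible.
Home Office Allowance — status part-time ✗ (requires full-time, seasonal, or temporary) → not eligible.
401(k) Plan — grade G6 ≥ G3 ✓; age 57 ≥ 21 ✓; 24 hrs/wk ≥ 20 ✓ → eligible.
Meal Allowance — status part-time ✗ (requires temporary) → not eligible.
Employer Retirement Match — status part-time ✓; no waiver, service 199 days < 3 years (≈1095 days) ✗ → not eligible.

401(k) Plan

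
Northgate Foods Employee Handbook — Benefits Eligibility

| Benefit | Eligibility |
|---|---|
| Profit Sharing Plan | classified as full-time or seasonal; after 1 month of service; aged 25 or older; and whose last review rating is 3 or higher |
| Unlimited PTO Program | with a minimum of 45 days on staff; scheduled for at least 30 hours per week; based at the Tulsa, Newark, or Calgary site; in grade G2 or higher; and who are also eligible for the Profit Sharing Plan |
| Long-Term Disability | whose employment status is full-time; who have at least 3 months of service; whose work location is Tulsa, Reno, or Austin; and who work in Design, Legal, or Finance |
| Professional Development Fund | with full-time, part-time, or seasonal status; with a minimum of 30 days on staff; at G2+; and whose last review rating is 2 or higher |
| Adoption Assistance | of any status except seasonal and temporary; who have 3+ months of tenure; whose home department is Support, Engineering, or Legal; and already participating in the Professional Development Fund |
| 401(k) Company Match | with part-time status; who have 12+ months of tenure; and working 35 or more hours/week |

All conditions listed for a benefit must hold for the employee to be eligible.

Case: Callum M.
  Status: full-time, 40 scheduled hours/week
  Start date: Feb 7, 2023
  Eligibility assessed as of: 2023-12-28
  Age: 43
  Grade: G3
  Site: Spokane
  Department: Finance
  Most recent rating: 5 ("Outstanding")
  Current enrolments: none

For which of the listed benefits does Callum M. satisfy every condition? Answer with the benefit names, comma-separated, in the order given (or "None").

Service from Feb 7, 2023 to 2023-12-28: 324 days.
Profit Sharing Plan — status full-time ✓; service 324 days ≥ 1 month (≈30 days) ✓; age 43 ≥ 25 ✓; rating 5 ≥ 3 ✓ → eligible.
Unlimited PTO Program — service 324 days ≥ 45 days ✓; 40 hrs/wk ≥ 30 ✓; site Spokane ✗ (not Tulsa, Newark, or Calgary) → not eligible.
Long-Term Disability — status full-time ✓; service 324 days ≥ 3 months (≈90 days) ✓; site Spokane ✗ (not Tulsa, Reno, or Austin) → not eligible.
Professional Development Fund — status full-time ✓; service 324 days ≥ 30 days ✓; grade G3 ≥ G2 ✓; rating 5 ≥ 2 ✓ → eligible.
Adoption Assistance — status full-time ✓ (not excluded); service 324 days ≥ 3 months (≈90 days) ✓; dept Finance ✗ → not eligible.
401(k) Company Match — status full-time ✗ (requires part-time) → not eligible.

Profit Sharing Plan, Professional Development Fund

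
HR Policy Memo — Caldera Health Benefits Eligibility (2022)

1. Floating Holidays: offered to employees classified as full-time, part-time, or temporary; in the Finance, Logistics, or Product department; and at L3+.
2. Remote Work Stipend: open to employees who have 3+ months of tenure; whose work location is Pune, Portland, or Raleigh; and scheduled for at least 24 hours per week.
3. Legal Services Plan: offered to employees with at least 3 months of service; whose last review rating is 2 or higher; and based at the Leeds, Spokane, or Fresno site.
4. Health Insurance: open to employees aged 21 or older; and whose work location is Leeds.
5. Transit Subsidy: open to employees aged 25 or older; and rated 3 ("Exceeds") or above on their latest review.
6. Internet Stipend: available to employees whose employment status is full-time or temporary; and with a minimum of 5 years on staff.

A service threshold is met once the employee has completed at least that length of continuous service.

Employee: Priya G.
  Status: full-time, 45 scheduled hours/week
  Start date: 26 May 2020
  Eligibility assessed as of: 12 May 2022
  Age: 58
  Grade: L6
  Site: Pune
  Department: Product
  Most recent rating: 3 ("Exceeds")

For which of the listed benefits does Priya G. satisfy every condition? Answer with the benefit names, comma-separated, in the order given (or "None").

Floating Holidays, Remote Work Stipend, Transit Subsidy

Service from 26 May 2020 to 12 May 2022: 716 days.
Floating Holidays — status full-time ✓; dept Product ✓; grade L6 ≥ L3 ✓ → eligible.
Remote Work Stipend — service 716 days ≥ 3 months (≈90 days) ✓; site Pune ✓; 45 hrs/wk ≥ 24 ✓ → eligible.
Legal Services Plan — service 716 days ≥ 3 months (≈90 days) ✓; rating 3 ≥ 2 ✓; site Pune ✗ (not Leeds, Spokane, or Fresno) → not eligible.
Health Insurance — age 58 ≥ 21 ✓; site Pune ✗ (not Leeds) → not eligible.
Transit Subsidy — age 58 ≥ 25 ✓; rating 3 ≥ 3 ✓ → eligible.
Internet Stipend — status full-time ✓; service 716 days < 5 years (≈1825 days) ✗ → not eligible.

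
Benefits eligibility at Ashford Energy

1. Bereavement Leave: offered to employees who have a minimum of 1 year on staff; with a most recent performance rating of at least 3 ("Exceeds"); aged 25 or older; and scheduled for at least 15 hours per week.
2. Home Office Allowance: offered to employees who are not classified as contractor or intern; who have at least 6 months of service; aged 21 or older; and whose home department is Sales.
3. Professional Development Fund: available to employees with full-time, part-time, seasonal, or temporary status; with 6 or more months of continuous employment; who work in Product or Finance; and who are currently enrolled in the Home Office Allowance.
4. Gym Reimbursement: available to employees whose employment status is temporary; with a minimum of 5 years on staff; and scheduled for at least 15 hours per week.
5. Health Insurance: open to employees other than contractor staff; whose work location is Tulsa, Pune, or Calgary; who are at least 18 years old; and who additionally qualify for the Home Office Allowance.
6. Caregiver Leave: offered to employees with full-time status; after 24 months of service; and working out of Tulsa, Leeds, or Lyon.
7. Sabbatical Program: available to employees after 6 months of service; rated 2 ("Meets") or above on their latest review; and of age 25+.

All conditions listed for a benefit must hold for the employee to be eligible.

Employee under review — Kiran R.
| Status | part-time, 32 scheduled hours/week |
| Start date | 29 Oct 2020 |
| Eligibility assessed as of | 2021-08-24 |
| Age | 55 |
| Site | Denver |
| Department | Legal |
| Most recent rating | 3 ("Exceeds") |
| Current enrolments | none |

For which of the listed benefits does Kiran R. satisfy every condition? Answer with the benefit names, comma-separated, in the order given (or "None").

Service from 29 Oct 2020 to 2021-08-24: 299 days.
Bereavement Leave — service 299 days < 1 year (≈365 days) ✗ → not eligible.
Home Office Allowance — status part-time ✓ (not excluded); service 299 days ≥ 6 months (≈180 days) ✓; age 55 ≥ 21 ✓; dept Legal ✗ → not eligible.
Professional Development Fund — status part-time ✓; service 299 days ≥ 6 months (≈180 days) ✓; dept Legal ✗ → not eligible.
Gym Reimbursement — status part-time ✗ (requires temporary) → not eligible.
Health Insurance — status part-time ✓ (not excluded); site Denver ✗ (not Tulsa, Pune, or Calgary) → not eligible.
Caregiver Leave — status part-time ✗ (requires full-time) → not eligible.
Sabbatical Program — service 299 days ≥ 6 months (≈180 days) ✓; rating 3 ≥ 2 ✓; age 55 ≥ 25 ✓ → eligible.

Sabbatical Program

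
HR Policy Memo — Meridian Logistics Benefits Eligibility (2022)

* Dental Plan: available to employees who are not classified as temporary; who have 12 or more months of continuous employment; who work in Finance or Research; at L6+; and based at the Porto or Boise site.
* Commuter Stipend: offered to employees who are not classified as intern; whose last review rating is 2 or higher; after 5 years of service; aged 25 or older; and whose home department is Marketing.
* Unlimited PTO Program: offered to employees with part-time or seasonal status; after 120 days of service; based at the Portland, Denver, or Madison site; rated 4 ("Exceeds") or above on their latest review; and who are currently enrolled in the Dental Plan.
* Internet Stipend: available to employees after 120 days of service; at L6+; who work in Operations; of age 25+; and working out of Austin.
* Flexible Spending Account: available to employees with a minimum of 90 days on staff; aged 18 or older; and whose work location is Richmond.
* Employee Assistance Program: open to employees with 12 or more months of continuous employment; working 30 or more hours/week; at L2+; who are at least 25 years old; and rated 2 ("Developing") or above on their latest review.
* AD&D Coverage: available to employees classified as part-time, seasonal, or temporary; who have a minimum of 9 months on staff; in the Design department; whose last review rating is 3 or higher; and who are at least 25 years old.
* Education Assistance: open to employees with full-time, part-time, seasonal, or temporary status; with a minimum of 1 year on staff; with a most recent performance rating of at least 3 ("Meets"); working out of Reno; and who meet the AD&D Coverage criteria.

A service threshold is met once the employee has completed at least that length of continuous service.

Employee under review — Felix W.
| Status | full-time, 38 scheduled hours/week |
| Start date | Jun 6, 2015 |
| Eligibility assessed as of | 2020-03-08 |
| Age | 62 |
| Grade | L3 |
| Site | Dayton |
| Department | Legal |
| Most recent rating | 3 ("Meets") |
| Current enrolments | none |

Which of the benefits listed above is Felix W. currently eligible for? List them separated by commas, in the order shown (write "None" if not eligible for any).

Employee Assistance Program

Service from Jun 6, 2015 to 2020-03-08: 1737 days.
Dental Plan — status full-time ✓ (not excluded); service 1737 days ≥ 12 months (≈360 days) ✓; dept Legal ✗ → not eligible.
Commuter Stipend — status full-time ✓ (not excluded); rating 3 ≥ 2 ✓; service 1737 days < 5 years (≈1825 days) ✗ → not eligible.
Unlimited PTO Program — status full-time ✗ (requires part-time or seasonal) → not eligible.
Internet Stipend — service 1737 days ≥ 120 days ✓; grade L3 < L6 ✗ → not eligible.
Flexible Spending Account — service 1737 days ≥ 90 days ✓; age 62 ≥ 18 ✓; site Dayton ✗ (not Richmond) → not eligible.
Employee Assistance Program — service 1737 days ≥ 12 months (≈360 days) ✓; 38 hrs/wk ≥ 30 ✓; grade L3 ≥ L2 ✓; age 62 ≥ 25 ✓; rating 3 ≥ 2 ✓ → eligible.
AD&D Coverage — status full-time ✗ (requires part-time, seasonal, or temporary) → not eligible.
Education Assistance — status full-time ✓; service 1737 days ≥ 1 year (≈365 days) ✓; rating 3 ≥ 3 ✓; site Dayton ✗ (not Reno) → not eligible.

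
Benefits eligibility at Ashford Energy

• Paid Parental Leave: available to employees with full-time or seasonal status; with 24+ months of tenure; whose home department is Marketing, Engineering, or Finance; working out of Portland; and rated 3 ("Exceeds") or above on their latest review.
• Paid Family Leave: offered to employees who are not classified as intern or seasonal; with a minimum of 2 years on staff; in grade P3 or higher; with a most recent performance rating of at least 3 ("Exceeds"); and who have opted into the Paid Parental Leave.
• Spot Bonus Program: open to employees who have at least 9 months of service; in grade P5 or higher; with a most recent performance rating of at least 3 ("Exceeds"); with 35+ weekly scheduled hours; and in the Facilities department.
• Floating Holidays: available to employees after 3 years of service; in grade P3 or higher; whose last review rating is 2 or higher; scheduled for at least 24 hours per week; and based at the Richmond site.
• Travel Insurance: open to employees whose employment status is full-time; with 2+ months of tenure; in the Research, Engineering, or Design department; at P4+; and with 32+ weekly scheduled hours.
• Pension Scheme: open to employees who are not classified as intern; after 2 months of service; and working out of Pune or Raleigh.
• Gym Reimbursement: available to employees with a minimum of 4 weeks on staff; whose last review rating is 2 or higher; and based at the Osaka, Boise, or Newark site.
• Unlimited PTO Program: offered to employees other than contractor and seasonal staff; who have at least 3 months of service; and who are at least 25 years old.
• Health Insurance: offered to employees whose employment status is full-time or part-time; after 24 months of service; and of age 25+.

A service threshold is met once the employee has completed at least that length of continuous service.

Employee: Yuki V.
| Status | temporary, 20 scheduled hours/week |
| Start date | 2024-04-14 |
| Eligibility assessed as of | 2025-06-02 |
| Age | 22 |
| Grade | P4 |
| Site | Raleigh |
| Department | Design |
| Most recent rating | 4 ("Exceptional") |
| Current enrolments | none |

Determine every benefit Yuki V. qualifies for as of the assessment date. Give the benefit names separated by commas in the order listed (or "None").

Pension Scheme

Service from 2024-04-14 to 2025-06-02: 414 days.
Paid Parental Leave — status temporary ✗ (requires full-time or seasonal) → not eligible.
Paid Family Leave — status temporary ✓ (not excluded); service 414 days < 2 years (≈730 days) ✗ → not eligible.
Spot Bonus Program — service 414 days ≥ 9 months (≈270 days) ✓; grade P4 < P5 ✗ → not eligible.
Floating Holidays — service 414 days < 3 years (≈1095 days) ✗ → not eligible.
Travel Insurance — status temporary ✗ (requires full-time) → not eligible.
Pension Scheme — status temporary ✓ (not excluded); service 414 days ≥ 2 months (≈60 days) ✓; site Raleigh ✓ → eligible.
Gym Reimbursement — service 414 days ≥ 4 weeks (≈28 days) ✓; rating 4 ≥ 2 ✓; site Raleigh ✗ (not Osaka, Boise, or Newark) → not eligible.
Unlimited PTO Program — status temporary ✓ (not excluded); service 414 days ≥ 3 months (≈90 days) ✓; age 22 < 25 ✗ → not eligible.
Health Insurance — status temporary ✗ (requires full-time or part-time) → not eligible.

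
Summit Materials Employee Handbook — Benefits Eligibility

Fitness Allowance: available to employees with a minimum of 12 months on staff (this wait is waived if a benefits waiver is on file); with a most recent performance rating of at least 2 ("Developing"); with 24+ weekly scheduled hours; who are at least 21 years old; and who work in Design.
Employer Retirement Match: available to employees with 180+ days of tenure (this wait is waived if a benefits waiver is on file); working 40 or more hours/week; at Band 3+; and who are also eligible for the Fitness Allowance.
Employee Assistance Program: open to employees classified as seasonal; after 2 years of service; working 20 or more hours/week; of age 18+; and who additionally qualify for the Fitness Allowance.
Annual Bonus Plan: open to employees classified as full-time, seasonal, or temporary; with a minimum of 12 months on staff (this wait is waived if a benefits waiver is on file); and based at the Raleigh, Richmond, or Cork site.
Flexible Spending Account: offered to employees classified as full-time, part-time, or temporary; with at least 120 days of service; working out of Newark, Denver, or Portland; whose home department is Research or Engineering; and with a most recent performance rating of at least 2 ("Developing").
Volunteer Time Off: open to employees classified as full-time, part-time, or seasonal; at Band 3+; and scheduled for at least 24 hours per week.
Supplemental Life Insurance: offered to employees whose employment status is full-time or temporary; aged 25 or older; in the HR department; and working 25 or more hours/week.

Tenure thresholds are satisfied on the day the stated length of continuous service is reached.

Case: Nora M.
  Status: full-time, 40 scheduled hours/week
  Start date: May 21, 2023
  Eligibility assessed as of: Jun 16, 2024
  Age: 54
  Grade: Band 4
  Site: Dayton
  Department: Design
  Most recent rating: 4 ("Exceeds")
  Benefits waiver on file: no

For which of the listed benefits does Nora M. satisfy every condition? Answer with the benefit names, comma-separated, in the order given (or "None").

Fitness Allowance, Employer Retirement Match, Volunteer Time Off

Service from May 21, 2023 to Jun 16, 2024: 392 days.
Fitness Allowance — no waiver, service 392 days ≥ 12 months (≈360 days) ✓; rating 4 ≥ 2 ✓; 40 hrs/wk ≥ 24 ✓; age 54 ≥ 21 ✓; dept Design ✓ → eligible.
Employer Retirement Match — no waiver, service 392 days ≥ 180 days ✓; 40 hrs/wk ≥ 40 ✓; grade Band 4 ≥ Band 3 ✓; eligible for Fitness Allowance ✓ → eligible.
Employee Assistance Program — status full-time ✗ (requires seasonal) → not eligible.
Annual Bonus Plan — status full-time ✓; no waiver, service 392 days ≥ 12 months (≈360 days) ✓; site Dayton ✗ (not Raleigh, Richmond, or Cork) → not eligible.
Flexible Spending Account — status full-time ✓; service 392 days ≥ 120 days ✓; site Dayton ✗ (not Newark, Denver, or Portland) → not eligible.
Volunteer Time Off — status full-time ✓; grade Band 4 ≥ Band 3 ✓; 40 hrs/wk ≥ 24 ✓ → eligible.
Supplemental Life Insurance — status full-time ✓; age 54 ≥ 25 ✓; dept Design ✗ → not eligible.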